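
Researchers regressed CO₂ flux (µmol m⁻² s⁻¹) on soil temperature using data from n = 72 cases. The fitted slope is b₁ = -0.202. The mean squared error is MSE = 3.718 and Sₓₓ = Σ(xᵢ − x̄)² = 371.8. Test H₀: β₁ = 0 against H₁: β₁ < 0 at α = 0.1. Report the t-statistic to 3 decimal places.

SE(b₁) = √(MSE/Sₓₓ) = √(3.718/371.8) = 0.1.
t = -0.202 / 0.1 = -2.020.
df = n − 2 = 70.
One-sided p ≈ 0.0236, which is < 0.1, so reject H₀.
There is evidence that the true slope on soil temperature is negative.

t = -2.020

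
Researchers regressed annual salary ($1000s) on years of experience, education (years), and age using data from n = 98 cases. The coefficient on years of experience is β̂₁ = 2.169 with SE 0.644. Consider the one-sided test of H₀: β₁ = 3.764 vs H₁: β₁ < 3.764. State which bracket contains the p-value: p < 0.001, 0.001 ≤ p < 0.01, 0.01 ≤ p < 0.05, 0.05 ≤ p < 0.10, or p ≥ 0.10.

0.001 ≤ p < 0.01

t = (2.169 − 3.764) / 0.644 = -2.477.
df = n − k − 1 = 98 − 3 − 1 = 94.
One-sided p = P(T_{94} < t) ≈ 0.0075.
So 0.001 ≤ p < 0.01.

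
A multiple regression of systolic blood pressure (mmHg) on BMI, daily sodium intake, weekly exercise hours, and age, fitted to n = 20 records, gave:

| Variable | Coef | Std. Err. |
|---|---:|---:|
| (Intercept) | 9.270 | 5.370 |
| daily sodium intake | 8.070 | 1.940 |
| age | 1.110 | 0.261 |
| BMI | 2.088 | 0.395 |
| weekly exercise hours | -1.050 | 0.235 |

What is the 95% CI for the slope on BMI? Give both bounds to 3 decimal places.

Read off: b = 2.088, SE = 0.395 for BMI.
df = n − k − 1 = 20 − 4 − 1 = 15.
t* = t_{0.025, 15} = 2.13145.
Margin = t* × SE = 2.13145 × 0.395 = 0.84192.
CI: 2.088 ± 0.84192 → (1.246, 2.930).

(1.246, 2.930)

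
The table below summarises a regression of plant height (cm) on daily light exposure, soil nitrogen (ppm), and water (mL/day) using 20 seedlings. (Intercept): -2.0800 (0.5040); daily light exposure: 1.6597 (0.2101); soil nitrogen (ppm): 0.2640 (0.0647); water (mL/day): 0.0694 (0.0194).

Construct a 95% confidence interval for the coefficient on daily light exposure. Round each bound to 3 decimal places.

(1.214, 2.105)

Read off: b = 1.6597, SE = 0.2101 for daily light exposure.
df = n − k − 1 = 20 − 3 − 1 = 16.
t* = t_{0.025, 16} = 2.119905.
Margin = t* × SE = 2.119905 × 0.2101 = 0.44539.
CI: 1.6597 ± 0.44539 → (1.214, 2.105).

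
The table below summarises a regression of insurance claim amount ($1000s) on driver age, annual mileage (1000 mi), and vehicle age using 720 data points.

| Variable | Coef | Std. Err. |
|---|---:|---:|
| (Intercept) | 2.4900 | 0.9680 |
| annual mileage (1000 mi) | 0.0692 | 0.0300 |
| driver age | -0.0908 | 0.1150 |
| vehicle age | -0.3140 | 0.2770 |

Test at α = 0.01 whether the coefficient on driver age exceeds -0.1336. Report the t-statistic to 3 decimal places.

t = 0.372

Read off: b = -0.0908, SE = 0.1150 for driver age.
H₀: β₁ = -0.1336 vs H₁: β₁ > -0.1336.
t = (-0.0908 − (-0.1336)) / 0.1150 = 0.372.
df = n − k − 1 = 720 − 3 − 1 = 716.
One-sided p ≈ 0.3549, which is ≥ 0.01, so fail to reject H₀.
The data do not give significant evidence that the true slope on driver age exceeds -0.1336 $1000s per unit, holding the other predictors fixed.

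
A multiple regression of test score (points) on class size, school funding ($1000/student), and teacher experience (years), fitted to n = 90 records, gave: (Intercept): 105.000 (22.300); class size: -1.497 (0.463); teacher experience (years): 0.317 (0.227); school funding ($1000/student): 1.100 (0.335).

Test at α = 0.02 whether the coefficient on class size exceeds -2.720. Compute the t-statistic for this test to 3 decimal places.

t = 2.641

Read off: b = -1.497, SE = 0.463 for class size.
H₀: β₁ = -2.720 vs H₁: β₁ > -2.720.
t = (-1.497 − (-2.720)) / 0.463 = 2.641.
df = n − k − 1 = 90 − 3 − 1 = 86.
One-sided p ≈ 0.0049, which is < 0.02, so reject H₀.
There is evidence that the true slope on class size exceeds -2.720 points per unit, holding the other predictors fixed.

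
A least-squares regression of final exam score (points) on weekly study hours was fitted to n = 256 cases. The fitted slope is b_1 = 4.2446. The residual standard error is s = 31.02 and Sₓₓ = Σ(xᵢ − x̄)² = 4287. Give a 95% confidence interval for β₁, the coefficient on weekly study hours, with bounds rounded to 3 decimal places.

(3.312, 5.178)

SE(b_1) = s/√Sₓₓ = 31.02/√4287 = 0.473767.
df = n − 2 = 254.
t* = t_{0.025, 254} = 1.969348.
Margin = t* × SE = 1.969348 × 0.473767 = 0.93301.
CI: 4.2446 ± 0.93301 → (3.312, 5.178).
With 95% confidence, each one-unit increase in weekly study hours is associated with a change of between 3.312 and 5.178 points in final exam score.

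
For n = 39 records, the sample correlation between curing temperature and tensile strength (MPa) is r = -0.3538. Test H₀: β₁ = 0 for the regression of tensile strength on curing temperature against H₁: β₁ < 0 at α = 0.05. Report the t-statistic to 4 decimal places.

t = r·√(n − 2)/√(1 − r²) = -0.3538·√37/√0.874826 = -2.3009.
df = n − 2 = 37.
One-sided p ≈ 0.0136, which is < 0.05, so reject H₀.
There is evidence of a linear association between curing temperature and tensile strength.

t = -2.3009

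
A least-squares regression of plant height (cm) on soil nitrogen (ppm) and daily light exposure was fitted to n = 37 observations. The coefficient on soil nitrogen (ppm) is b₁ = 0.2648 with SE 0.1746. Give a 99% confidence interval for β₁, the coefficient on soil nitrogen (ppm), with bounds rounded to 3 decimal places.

(-0.212, 0.741)

df = n − k − 1 = 37 − 2 − 1 = 34.
t* = t_{0.005, 34} = 2.728394.
Margin = t* × SE = 2.728394 × 0.1746 = 0.47638.
CI: 0.2648 ± 0.47638 → (-0.212, 0.741).
With 99% confidence, each one-unit increase in soil nitrogen (ppm) is associated with a change of between -0.212 and 0.741 cm in plant height, holding the other predictors fixed.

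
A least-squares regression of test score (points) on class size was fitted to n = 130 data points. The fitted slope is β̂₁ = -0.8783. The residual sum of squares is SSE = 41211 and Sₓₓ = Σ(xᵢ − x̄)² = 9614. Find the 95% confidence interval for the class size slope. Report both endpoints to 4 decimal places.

(-1.2404, -0.5162)

MSE = SSE/(n − 2) = 41211/128 = 321.961.
SE(β̂₁) = √(MSE/Sₓₓ) = √(321.961/9614) = 0.182999.
df = n − 2 = 128.
t* = t_{0.025, 128} = 1.978671.
Margin = t* × SE = 1.978671 × 0.182999 = 0.362095.
CI: -0.8783 ± 0.362095 → (-1.2404, -0.5162).
With 95% confidence, each one-unit increase in class size is associated with a change of between -1.2404 and -0.5162 points in test score.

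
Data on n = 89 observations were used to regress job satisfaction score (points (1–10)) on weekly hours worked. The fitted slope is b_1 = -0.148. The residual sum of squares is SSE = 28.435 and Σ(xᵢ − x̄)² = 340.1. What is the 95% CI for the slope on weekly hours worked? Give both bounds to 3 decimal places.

(-0.210, -0.086)

MSE = SSE/(n − 2) = 28.435/87 = 0.326839.
SE(b_1) = √(MSE/Sₓₓ) = √(0.326839/340.1) = 0.0310001.
df = n − 2 = 87.
t* = t_{0.025, 87} = 1.987608.
Margin = t* × SE = 1.987608 × 0.0310001 = 0.06162.
CI: -0.148 ± 0.06162 → (-0.210, -0.086).
With 95% confidence, each one-unit increase in weekly hours worked is associated with a change of between -0.210 and -0.086 points (1–10) in job satisfaction score.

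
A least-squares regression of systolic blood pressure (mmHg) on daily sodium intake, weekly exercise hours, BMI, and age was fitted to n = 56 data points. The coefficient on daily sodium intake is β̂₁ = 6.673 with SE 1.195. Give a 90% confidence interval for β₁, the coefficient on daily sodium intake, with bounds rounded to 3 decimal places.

df = n − k − 1 = 56 − 4 − 1 = 51.
t* = t_{0.05, 51} = 1.675285.
Margin = t* × SE = 1.675285 × 1.195 = 2.00197.
CI: 6.673 ± 2.00197 → (4.671, 8.675).
With 90% confidence, each one-unit increase in daily sodium intake is associated with a change of between 4.671 and 8.675 mmHg in systolic blood pressure, holding the other predictors fixed.

(4.671, 8.675)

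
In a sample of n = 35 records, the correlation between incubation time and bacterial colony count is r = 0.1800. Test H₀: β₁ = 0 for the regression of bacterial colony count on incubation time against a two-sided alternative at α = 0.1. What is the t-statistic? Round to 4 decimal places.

t = 1.0512

t = r·√(n − 2)/√(1 − r²) = 0.1800·√33/√0.9676 = 1.0512.
df = n − 2 = 33.
Two-sided p ≈ 0.3008, which is ≥ 0.1, so fail to reject H₀.
The data do not give significant evidence of a linear association between incubation time and bacterial colony count.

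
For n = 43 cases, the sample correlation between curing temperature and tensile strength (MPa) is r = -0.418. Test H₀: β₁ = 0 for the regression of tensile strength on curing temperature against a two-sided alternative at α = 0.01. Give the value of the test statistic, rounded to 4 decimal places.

t = r·√(n − 2)/√(1 − r²) = -0.418·√41/√0.825276 = -2.9462.
df = n − 2 = 41.
Two-sided p ≈ 0.0053, which is < 0.01, so reject H₀.
There is evidence of a linear association between curing temperature and tensile strength.

t = -2.9462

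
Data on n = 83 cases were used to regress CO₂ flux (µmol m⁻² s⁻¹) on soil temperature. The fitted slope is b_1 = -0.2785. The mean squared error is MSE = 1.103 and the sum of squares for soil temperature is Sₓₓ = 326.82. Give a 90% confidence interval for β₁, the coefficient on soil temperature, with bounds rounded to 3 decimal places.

SE(b_1) = √(MSE/Sₓₓ) = √(1.103/326.82) = 0.0580943.
df = n − 2 = 81.
t* = t_{0.05, 81} = 1.663884.
Margin = t* × SE = 1.663884 × 0.0580943 = 0.09666.
CI: -0.2785 ± 0.09666 → (-0.375, -0.182).
With 90% confidence, each one-unit increase in soil temperature is associated with a change of between -0.375 and -0.182 µmol m⁻² s⁻¹ in CO₂ flux.

(-0.375, -0.182)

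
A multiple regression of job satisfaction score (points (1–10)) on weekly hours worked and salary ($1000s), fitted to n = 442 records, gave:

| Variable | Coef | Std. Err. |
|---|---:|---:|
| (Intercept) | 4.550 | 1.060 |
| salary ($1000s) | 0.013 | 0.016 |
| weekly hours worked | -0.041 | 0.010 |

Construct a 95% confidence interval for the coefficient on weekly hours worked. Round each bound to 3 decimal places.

(-0.061, -0.021)

Read off: b = -0.041, SE = 0.010 for weekly hours worked.
df = n − k − 1 = 442 − 2 − 1 = 439.
t* = t_{0.025, 439} = 1.965382.
Margin = t* × SE = 1.965382 × 0.010 = 0.01965.
CI: -0.041 ± 0.01965 → (-0.061, -0.021).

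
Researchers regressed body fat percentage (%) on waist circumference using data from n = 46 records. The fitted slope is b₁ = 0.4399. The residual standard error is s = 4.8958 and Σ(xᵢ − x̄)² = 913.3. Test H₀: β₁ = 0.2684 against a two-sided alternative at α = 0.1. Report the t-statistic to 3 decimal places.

t = 1.059

SE(b₁) = s/√Sₓₓ = 4.8958/√913.3 = 0.162001.
t = (0.4399 − 0.2684) / 0.162001 = 1.059.
df = n − 2 = 44.
Two-sided p ≈ 0.2955, which is ≥ 0.1, so fail to reject H₀.
The data are consistent with a true slope of 0.2684 % per unit of waist circumference.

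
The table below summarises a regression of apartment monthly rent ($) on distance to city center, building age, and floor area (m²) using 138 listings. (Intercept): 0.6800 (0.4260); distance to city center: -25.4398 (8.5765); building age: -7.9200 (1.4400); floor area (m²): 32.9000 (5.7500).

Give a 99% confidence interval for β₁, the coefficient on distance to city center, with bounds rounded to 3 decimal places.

Read off: b = -25.4398, SE = 8.5765 for distance to city center.
df = n − k − 1 = 138 − 3 − 1 = 134.
t* = t_{0.005, 134} = 2.613017.
Margin = t* × SE = 2.613017 × 8.5765 = 22.41054.
CI: -25.4398 ± 22.41054 → (-47.850, -3.029).

(-47.850, -3.029)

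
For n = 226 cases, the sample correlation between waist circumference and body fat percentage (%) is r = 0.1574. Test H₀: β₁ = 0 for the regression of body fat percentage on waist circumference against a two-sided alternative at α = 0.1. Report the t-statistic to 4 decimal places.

t = r·√(n − 2)/√(1 − r²) = 0.1574·√224/√0.975225 = 2.3855.
df = n − 2 = 224.
Two-sided p ≈ 0.0179, which is < 0.1, so reject H₀.
There is evidence of a linear association between waist circumference and body fat percentage.

t = 2.3855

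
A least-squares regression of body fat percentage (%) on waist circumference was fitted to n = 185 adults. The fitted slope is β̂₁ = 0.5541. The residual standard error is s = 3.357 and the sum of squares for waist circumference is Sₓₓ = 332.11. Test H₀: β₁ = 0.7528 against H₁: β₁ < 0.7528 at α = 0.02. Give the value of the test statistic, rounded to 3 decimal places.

t = -1.079

SE(β̂₁) = s/√Sₓₓ = 3.357/√332.11 = 0.184209.
t = (0.5541 − 0.7528) / 0.184209 = -1.079.
df = n − 2 = 183.
One-sided p ≈ 0.1411, which is ≥ 0.02, so fail to reject H₀.
The data do not give significant evidence that the true slope on waist circumference is below 0.7528 % per unit.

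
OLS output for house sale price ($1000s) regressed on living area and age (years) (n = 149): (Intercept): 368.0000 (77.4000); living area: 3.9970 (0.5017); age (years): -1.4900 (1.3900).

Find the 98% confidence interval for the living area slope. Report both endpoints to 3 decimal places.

Read off: b = 3.9970, SE = 0.5017 for living area.
df = n − k − 1 = 149 − 2 − 1 = 146.
t* = t_{0.01, 146} = 2.35216.
Margin = t* × SE = 2.35216 × 0.5017 = 1.18008.
CI: 3.9970 ± 1.18008 → (2.817, 5.177).

(2.817, 5.177)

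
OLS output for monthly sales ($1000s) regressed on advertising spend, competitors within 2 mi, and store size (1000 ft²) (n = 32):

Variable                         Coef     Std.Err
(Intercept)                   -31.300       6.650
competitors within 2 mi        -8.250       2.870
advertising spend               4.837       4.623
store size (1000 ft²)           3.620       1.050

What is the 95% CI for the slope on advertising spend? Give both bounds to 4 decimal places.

Read off: b = 4.837, SE = 4.623 for advertising spend.
df = n − k − 1 = 32 − 3 − 1 = 28.
t* = t_{0.025, 28} = 2.048407.
Margin = t* × SE = 2.048407 × 4.623 = 9.469786.
CI: 4.837 ± 9.469786 → (-4.6328, 14.3068).

(-4.6328, 14.3068)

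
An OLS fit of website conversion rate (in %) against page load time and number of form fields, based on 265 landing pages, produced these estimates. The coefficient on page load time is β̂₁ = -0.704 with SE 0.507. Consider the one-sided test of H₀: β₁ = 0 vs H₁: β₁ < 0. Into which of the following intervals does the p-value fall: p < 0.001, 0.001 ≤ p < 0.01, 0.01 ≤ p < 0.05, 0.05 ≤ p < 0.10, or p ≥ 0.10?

t = -0.704 / 0.507 = -1.389.
df = n − k − 1 = 265 − 2 − 1 = 262.
One-sided p = P(T_{262} < t) ≈ 0.0831.
So 0.05 ≤ p < 0.10.

0.05 ≤ p < 0.10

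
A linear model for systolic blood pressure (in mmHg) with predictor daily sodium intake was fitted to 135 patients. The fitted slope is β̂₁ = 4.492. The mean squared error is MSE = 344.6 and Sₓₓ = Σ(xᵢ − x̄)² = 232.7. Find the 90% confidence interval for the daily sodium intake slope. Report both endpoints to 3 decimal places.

SE(β̂₁) = √(MSE/Sₓₓ) = √(344.6/232.7) = 1.21691.
df = n − 2 = 133.
t* = t_{0.05, 133} = 1.656391.
Margin = t* × SE = 1.656391 × 1.21691 = 2.01568.
CI: 4.492 ± 2.01568 → (2.476, 6.508).
With 90% confidence, each one-unit increase in daily sodium intake is associated with a change of between 2.476 and 6.508 mmHg in systolic blood pressure.

(2.476, 6.508)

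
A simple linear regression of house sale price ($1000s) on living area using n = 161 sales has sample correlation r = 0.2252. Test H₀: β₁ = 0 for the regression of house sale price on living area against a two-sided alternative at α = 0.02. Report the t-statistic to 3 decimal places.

t = 2.915

t = r·√(n − 2)/√(1 − r²) = 0.2252·√159/√0.949285 = 2.915.
df = n − 2 = 159.
Two-sided p ≈ 0.0041, which is < 0.02, so reject H₀.
There is evidence of a linear association between living area and house sale price.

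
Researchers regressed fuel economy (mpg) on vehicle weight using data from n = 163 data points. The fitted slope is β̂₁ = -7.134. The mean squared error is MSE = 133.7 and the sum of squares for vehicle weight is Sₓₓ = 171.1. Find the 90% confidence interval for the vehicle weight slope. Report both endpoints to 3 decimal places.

SE(β̂₁) = √(MSE/Sₓₓ) = √(133.7/171.1) = 0.883976.
df = n − 2 = 161.
t* = t_{0.05, 161} = 1.654373.
Margin = t* × SE = 1.654373 × 0.883976 = 1.46243.
CI: -7.134 ± 1.46243 → (-8.596, -5.672).
With 90% confidence, each one-unit increase in vehicle weight is associated with a change of between -8.596 and -5.672 mpg in fuel economy.

(-8.596, -5.672)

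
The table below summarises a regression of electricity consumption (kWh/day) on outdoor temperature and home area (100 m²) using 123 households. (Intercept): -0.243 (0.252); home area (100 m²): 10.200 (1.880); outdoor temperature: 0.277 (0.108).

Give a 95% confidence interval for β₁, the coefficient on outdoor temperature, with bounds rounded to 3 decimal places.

(0.063, 0.491)

Read off: b = 0.277, SE = 0.108 for outdoor temperature.
df = n − k − 1 = 123 − 2 − 1 = 120.
t* = t_{0.025, 120} = 1.97993.
Margin = t* × SE = 1.97993 × 0.108 = 0.21383.
CI: 0.277 ± 0.21383 → (0.063, 0.491).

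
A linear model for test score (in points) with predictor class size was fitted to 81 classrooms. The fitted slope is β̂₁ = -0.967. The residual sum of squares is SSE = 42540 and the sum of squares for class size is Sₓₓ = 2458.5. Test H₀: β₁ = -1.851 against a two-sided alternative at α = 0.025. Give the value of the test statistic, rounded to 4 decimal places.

t = 1.8889

MSE = SSE/(n − 2) = 42540/79 = 538.481.
SE(β̂₁) = √(MSE/Sₓₓ) = √(538.481/2458.5) = 0.468005.
t = (-0.967 − (-1.851)) / 0.468005 = 1.8889.
df = n − 2 = 79.
Two-sided p ≈ 0.0626, which is ≥ 0.025, so fail to reject H₀.
The data are consistent with a true slope of -1.851 points per unit of class size.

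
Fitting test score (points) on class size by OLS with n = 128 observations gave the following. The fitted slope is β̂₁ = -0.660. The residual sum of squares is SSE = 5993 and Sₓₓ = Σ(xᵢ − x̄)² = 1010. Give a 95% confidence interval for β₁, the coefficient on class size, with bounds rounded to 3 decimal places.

(-1.089, -0.231)

MSE = SSE/(n − 2) = 5993/126 = 47.5635.
SE(β̂₁) = √(MSE/Sₓₓ) = √(47.5635/1010) = 0.217008.
df = n − 2 = 126.
t* = t_{0.025, 126} = 1.978971.
Margin = t* × SE = 1.978971 × 0.217008 = 0.42945.
CI: -0.660 ± 0.42945 → (-1.089, -0.231).
With 95% confidence, each one-unit increase in class size is associated with a change of between -1.089 and -0.231 points in test score.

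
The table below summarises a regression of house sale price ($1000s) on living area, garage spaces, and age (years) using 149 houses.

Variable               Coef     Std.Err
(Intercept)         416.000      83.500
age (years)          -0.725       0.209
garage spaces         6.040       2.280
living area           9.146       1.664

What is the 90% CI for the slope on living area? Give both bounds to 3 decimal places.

(6.391, 11.901)

Read off: b = 9.146, SE = 1.664 for living area.
df = n − k − 1 = 149 − 3 − 1 = 145.
t* = t_{0.05, 145} = 1.65543.
Margin = t* × SE = 1.65543 × 1.664 = 2.75464.
CI: 9.146 ± 2.75464 → (6.391, 11.901).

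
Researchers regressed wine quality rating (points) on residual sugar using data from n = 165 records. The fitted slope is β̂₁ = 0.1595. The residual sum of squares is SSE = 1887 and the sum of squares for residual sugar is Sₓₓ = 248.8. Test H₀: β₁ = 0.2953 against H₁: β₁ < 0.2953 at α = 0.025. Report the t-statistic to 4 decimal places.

MSE = SSE/(n − 2) = 1887/163 = 11.5767.
SE(β̂₁) = √(MSE/Sₓₓ) = √(11.5767/248.8) = 0.215708.
t = (0.1595 − 0.2953) / 0.215708 = -0.6296.
df = n − 2 = 163.
One-sided p ≈ 0.2649, which is ≥ 0.025, so fail to reject H₀.
The data do not give significant evidence that the true slope on residual sugar is below 0.2953 points per unit.

t = -0.6296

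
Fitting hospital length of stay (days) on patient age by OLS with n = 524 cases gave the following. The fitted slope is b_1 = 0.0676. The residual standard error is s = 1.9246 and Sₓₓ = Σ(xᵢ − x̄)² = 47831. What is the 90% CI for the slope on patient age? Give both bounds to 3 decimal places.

(0.053, 0.082)

SE(b_1) = s/√Sₓₓ = 1.9246/√47831 = 0.00880006.
df = n − 2 = 522.
t* = t_{0.05, 522} = 1.647778.
Margin = t* × SE = 1.647778 × 0.00880006 = 0.01450.
CI: 0.0676 ± 0.01450 → (0.053, 0.082).
With 90% confidence, each one-unit increase in patient age is associated with a change of between 0.053 and 0.082 days in hospital length of stay.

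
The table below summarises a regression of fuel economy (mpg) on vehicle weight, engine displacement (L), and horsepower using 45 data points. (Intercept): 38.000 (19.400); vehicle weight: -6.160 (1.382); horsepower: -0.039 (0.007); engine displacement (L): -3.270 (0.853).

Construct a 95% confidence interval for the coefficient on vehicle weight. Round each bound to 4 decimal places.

(-8.9510, -3.3690)

Read off: b = -6.160, SE = 1.382 for vehicle weight.
df = n − k − 1 = 45 − 3 − 1 = 41.
t* = t_{0.025, 41} = 2.019541.
Margin = t* × SE = 2.019541 × 1.382 = 2.791006.
CI: -6.160 ± 2.791006 → (-8.9510, -3.3690).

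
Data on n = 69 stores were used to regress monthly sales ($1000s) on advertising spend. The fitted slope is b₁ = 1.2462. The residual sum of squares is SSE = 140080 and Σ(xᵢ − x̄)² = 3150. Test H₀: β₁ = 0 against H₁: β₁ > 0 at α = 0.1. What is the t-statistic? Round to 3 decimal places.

MSE = SSE/(n − 2) = 140080/67 = 2090.75.
SE(b₁) = √(MSE/Sₓₓ) = √(2090.75/3150) = 0.814696.
t = 1.2462 / 0.814696 = 1.530.
df = n − 2 = 67.
One-sided p ≈ 0.0654, which is < 0.1, so reject H₀.
There is evidence that the true slope on advertising spend is positive.

t = 1.530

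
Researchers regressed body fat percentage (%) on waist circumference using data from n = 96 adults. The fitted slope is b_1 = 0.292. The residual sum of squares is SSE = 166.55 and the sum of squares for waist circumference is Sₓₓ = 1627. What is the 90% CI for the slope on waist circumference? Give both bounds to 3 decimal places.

MSE = SSE/(n − 2) = 166.55/94 = 1.77181.
SE(b_1) = √(MSE/Sₓₓ) = √(1.77181/1627) = 0.0330001.
df = n − 2 = 94.
t* = t_{0.05, 94} = 1.661226.
Margin = t* × SE = 1.661226 × 0.0330001 = 0.05482.
CI: 0.292 ± 0.05482 → (0.237, 0.347).
With 90% confidence, each one-unit increase in waist circumference is associated with a change of between 0.237 and 0.347 % in body fat percentage.

(0.237, 0.347)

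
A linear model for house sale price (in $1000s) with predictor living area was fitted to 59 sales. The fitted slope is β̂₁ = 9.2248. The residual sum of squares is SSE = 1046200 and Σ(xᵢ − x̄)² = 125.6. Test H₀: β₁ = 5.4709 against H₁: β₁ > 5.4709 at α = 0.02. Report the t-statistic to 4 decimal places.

t = 0.3105

MSE = SSE/(n − 2) = 1046200/57 = 18354.4.
SE(β̂₁) = √(MSE/Sₓₓ) = √(18354.4/125.6) = 12.0886.
t = (9.2248 − 5.4709) / 12.0886 = 0.3105.
df = n − 2 = 57.
One-sided p ≈ 0.3786, which is ≥ 0.02, so fail to reject H₀.
The data do not give significant evidence that the true slope on living area exceeds 5.4709 $1000s per unit.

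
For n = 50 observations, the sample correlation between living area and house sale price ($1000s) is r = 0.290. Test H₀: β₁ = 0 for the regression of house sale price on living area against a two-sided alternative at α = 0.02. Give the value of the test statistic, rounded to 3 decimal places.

t = 2.099

t = r·√(n − 2)/√(1 − r²) = 0.290·√48/√0.9159 = 2.099.
df = n − 2 = 48.
Two-sided p ≈ 0.0411, which is ≥ 0.02, so fail to reject H₀.
The data do not give significant evidence of a linear association between living area and house sale price.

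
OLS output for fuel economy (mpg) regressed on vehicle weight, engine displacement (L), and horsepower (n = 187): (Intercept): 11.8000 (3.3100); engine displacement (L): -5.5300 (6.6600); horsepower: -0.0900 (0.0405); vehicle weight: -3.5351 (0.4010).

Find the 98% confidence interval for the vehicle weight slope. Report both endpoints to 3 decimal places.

Read off: b = -3.5351, SE = 0.4010 for vehicle weight.
df = n − k − 1 = 187 − 3 − 1 = 183.
t* = t_{0.01, 183} = 2.346897.
Margin = t* × SE = 2.346897 × 0.4010 = 0.94111.
CI: -3.5351 ± 0.94111 → (-4.476, -2.594).

(-4.476, -2.594)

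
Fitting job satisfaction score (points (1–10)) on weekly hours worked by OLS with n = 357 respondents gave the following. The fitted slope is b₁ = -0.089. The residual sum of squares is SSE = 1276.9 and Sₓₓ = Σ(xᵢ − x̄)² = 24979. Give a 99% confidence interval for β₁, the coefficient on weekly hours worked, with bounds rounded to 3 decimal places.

(-0.120, -0.058)

MSE = SSE/(n − 2) = 1276.9/355 = 3.5969.
SE(b₁) = √(MSE/Sₓₓ) = √(3.5969/24979) = 0.0119999.
df = n − 2 = 355.
t* = t_{0.005, 355} = 2.589749.
Margin = t* × SE = 2.589749 × 0.0119999 = 0.03108.
CI: -0.089 ± 0.03108 → (-0.120, -0.058).
With 99% confidence, each one-unit increase in weekly hours worked is associated with a change of between -0.120 and -0.058 points (1–10) in job satisfaction score.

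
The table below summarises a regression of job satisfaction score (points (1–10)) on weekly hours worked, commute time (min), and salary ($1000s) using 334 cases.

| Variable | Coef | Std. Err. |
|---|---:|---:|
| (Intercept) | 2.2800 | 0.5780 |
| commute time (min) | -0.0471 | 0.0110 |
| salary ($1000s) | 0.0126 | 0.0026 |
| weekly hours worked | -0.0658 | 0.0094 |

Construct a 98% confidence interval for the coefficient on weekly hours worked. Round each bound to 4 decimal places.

(-0.0878, -0.0438)

Read off: b = -0.0658, SE = 0.0094 for weekly hours worked.
df = n − k − 1 = 334 − 3 − 1 = 330.
t* = t_{0.01, 330} = 2.337701.
Margin = t* × SE = 2.337701 × 0.0094 = 0.021974.
CI: -0.0658 ± 0.021974 → (-0.0878, -0.0438).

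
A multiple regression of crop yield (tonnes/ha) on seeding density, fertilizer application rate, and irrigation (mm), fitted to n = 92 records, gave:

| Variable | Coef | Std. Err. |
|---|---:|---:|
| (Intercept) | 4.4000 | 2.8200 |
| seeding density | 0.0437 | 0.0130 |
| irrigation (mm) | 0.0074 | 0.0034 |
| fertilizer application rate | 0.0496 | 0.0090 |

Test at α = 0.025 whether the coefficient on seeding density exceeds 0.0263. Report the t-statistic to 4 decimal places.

Read off: b = 0.0437, SE = 0.0130 for seeding density.
H₀: β₁ = 0.0263 vs H₁: β₁ > 0.0263.
t = (0.0437 − 0.0263) / 0.0130 = 1.3385.
df = n − k − 1 = 92 − 3 − 1 = 88.
One-sided p ≈ 0.0921, which is ≥ 0.025, so fail to reject H₀.
The data do not give significant evidence that the true slope on seeding density exceeds 0.0263 tonnes/ha per unit, holding the other predictors fixed.

t = 1.3385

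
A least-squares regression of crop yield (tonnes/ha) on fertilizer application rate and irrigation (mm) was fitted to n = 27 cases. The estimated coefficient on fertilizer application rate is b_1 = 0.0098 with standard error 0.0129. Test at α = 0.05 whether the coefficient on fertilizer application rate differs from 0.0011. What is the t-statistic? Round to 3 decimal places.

H₀: β₁ = 0.0011 vs H₁: β₁ ≠ 0.0011.
t = (b_1 − β₁⁰)/SE = (0.0098 − 0.0011) / 0.0129 = 0.674.
df = n − k − 1 = 27 − 2 − 1 = 24.
Two-sided p ≈ 0.5065, which is ≥ 0.05, so fail to reject H₀.
The data are consistent with a true slope of 0.0011 tonnes/ha per unit of fertilizer application rate, holding the other predictors fixed.

t = 0.674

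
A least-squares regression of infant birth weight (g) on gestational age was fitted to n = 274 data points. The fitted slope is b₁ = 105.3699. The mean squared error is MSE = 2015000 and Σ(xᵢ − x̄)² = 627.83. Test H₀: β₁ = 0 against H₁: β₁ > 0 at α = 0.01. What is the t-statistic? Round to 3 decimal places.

SE(b₁) = √(MSE/Sₓₓ) = √(2.015e+06/627.83) = 56.6522.
t = 105.3699 / 56.6522 = 1.860.
df = n − 2 = 272.
One-sided p ≈ 0.0320, which is ≥ 0.01, so fail to reject H₀.
The data do not give significant evidence that the true slope on gestational age is positive.

t = 1.860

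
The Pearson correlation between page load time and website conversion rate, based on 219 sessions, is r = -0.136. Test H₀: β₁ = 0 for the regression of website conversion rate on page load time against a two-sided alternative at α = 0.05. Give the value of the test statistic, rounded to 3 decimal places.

t = r·√(n − 2)/√(1 − r²) = -0.136·√217/√0.981504 = -2.022.
df = n − 2 = 217.
Two-sided p ≈ 0.0444, which is < 0.05, so reject H₀.
There is evidence of a linear association between page load time and website conversion rate.

t = -2.022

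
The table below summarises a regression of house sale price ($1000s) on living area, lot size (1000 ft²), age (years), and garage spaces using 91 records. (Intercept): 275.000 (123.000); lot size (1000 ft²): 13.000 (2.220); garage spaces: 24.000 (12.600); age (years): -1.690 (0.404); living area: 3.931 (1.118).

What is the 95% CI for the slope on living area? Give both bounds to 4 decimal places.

Read off: b = 3.931, SE = 1.118 for living area.
df = n − k − 1 = 91 − 4 − 1 = 86.
t* = t_{0.025, 86} = 1.987934.
Margin = t* × SE = 1.987934 × 1.118 = 2.222510.
CI: 3.931 ± 2.222510 → (1.7085, 6.1535).

(1.7085, 6.1535)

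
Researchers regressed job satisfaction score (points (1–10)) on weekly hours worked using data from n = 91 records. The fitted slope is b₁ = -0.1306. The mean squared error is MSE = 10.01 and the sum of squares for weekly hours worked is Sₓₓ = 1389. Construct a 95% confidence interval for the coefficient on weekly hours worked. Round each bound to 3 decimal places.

(-0.299, 0.038)

SE(b₁) = √(MSE/Sₓₓ) = √(10.01/1389) = 0.0848918.
df = n − 2 = 89.
t* = t_{0.025, 89} = 1.986979.
Margin = t* × SE = 1.986979 × 0.0848918 = 0.16868.
CI: -0.1306 ± 0.16868 → (-0.299, 0.038).
With 95% confidence, each one-unit increase in weekly hours worked is associated with a change of between -0.299 and 0.038 points (1–10) in job satisfaction score.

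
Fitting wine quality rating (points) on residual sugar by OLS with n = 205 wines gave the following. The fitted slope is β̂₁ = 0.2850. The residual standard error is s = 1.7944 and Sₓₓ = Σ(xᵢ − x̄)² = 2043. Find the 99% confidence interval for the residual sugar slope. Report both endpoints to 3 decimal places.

(0.182, 0.388)

SE(β̂₁) = s/√Sₓₓ = 1.7944/√2043 = 0.0396995.
df = n − 2 = 203.
t* = t_{0.005, 203} = 2.600265.
Margin = t* × SE = 2.600265 × 0.0396995 = 0.10323.
CI: 0.2850 ± 0.10323 → (0.182, 0.388).
With 99% confidence, each one-unit increase in residual sugar is associated with a change of between 0.182 and 0.388 points in wine quality rating.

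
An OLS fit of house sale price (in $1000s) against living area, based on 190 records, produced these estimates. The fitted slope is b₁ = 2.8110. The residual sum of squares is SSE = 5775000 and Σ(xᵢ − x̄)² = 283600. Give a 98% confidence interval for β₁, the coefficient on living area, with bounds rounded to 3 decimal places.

(2.039, 3.583)

MSE = SSE/(n − 2) = 5775000/188 = 30718.1.
SE(b₁) = √(MSE/Sₓₓ) = √(30718.1/283600) = 0.329112.
df = n − 2 = 188.
t* = t_{0.01, 188} = 2.346346.
Margin = t* × SE = 2.346346 × 0.329112 = 0.77221.
CI: 2.8110 ± 0.77221 → (2.039, 3.583).
With 98% confidence, each one-unit increase in living area is associated with a change of between 2.039 and 3.583 $1000s in house sale price.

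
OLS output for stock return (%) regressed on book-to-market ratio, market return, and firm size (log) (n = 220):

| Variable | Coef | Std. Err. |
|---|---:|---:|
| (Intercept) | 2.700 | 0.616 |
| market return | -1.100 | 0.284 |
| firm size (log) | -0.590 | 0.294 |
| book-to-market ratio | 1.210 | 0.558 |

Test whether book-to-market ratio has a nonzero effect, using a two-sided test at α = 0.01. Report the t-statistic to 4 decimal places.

Read off: b = 1.210, SE = 0.558 for book-to-market ratio.
H₀: β₁ = 0 vs H₁: β₁ ≠ 0.
t = 1.210 / 0.558 = 2.1685.
df = n − k − 1 = 220 − 3 − 1 = 216.
Two-sided p ≈ 0.0312, which is ≥ 0.01, so fail to reject H₀.
The data do not give significant evidence of an association between book-to-market ratio and stock return, after adjusting for the other predictors.

t = 2.1685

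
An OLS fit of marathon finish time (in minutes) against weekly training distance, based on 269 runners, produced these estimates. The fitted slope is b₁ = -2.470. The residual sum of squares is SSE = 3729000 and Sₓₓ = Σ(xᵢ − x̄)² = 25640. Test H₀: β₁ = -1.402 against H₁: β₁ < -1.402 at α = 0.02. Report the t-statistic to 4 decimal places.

MSE = SSE/(n − 2) = 3729000/267 = 13966.3.
SE(b₁) = √(MSE/Sₓₓ) = √(13966.3/25640) = 0.738043.
t = (-2.470 − (-1.402)) / 0.738043 = -1.4471.
df = n − 2 = 267.
One-sided p ≈ 0.0745, which is ≥ 0.02, so fail to reject H₀.
The data do not give significant evidence that the true slope on weekly training distance is below -1.402 minutes per unit.

t = -1.4471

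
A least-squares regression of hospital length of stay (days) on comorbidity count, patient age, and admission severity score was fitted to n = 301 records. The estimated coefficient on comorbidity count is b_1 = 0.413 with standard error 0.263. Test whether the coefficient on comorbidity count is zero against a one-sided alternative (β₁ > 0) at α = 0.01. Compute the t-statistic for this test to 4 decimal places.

t = 1.5703

H₀: β₁ = 0 vs H₁: β₁ > 0.
t = (b_1 − β₁⁰)/SE = 0.413 / 0.263 = 1.5703.
df = n − k − 1 = 301 − 3 − 1 = 297.
One-sided p ≈ 0.0587, which is ≥ 0.01, so fail to reject H₀.
The data do not give significant evidence that the true slope on comorbidity count is positive, holding the other predictors fixed.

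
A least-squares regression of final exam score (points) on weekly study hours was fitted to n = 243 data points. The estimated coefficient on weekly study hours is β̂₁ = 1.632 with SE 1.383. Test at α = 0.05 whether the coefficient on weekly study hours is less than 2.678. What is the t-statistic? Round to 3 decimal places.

H₀: β₁ = 2.678 vs H₁: β₁ < 2.678.
t = (β̂₁ − β₁⁰)/SE = (1.632 − 2.678) / 1.383 = -0.756.
df = n − 2 = 243 − 2 = 241.
One-sided p ≈ 0.2251, which is ≥ 0.05, so fail to reject H₀.
The data do not give significant evidence that the true slope on weekly study hours is below 2.678 points per unit.

t = -0.756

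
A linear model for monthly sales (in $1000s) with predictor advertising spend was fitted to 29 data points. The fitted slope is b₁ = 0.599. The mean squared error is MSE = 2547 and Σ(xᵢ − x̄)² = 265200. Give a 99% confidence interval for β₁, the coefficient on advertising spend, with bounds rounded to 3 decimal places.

(0.327, 0.871)

SE(b₁) = √(MSE/Sₓₓ) = √(2547/265200) = 0.0980004.
df = n − 2 = 27.
t* = t_{0.005, 27} = 2.770683.
Margin = t* × SE = 2.770683 × 0.0980004 = 0.27153.
CI: 0.599 ± 0.27153 → (0.327, 0.871).
With 99% confidence, each one-unit increase in advertising spend is associated with a change of between 0.327 and 0.871 $1000s in monthly sales.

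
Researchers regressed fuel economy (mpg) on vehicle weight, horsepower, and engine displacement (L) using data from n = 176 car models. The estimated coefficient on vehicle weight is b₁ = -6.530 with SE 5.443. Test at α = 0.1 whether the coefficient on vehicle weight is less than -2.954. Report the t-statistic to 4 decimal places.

H₀: β₁ = -2.954 vs H₁: β₁ < -2.954.
t = (b₁ − β₁⁰)/SE = (-6.530 − (-2.954)) / 5.443 = -0.6570.
df = n − k − 1 = 176 − 3 − 1 = 172.
One-sided p ≈ 0.2560, which is ≥ 0.1, so fail to reject H₀.
The data do not give significant evidence that the true slope on vehicle weight is below -2.954 mpg per unit, holding the other predictors fixed.

t = -0.6570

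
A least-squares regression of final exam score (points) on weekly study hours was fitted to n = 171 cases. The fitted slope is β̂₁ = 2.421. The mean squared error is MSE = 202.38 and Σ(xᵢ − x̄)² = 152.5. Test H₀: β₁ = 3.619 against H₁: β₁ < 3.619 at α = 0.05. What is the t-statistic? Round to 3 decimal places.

t = -1.040

SE(β̂₁) = √(MSE/Sₓₓ) = √(202.38/152.5) = 1.15199.
t = (2.421 − 3.619) / 1.15199 = -1.040.
df = n − 2 = 169.
One-sided p ≈ 0.1499, which is ≥ 0.05, so fail to reject H₀.
The data do not give significant evidence that the true slope on weekly study hours is below 3.619 points per unit.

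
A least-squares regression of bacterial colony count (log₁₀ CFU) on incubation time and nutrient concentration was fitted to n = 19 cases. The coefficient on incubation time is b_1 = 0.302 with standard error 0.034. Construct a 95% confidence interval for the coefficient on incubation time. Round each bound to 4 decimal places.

(0.2299, 0.3741)

df = n − k − 1 = 19 − 2 − 1 = 16.
t* = t_{0.025, 16} = 2.119905.
Margin = t* × SE = 2.119905 × 0.034 = 0.072077.
CI: 0.302 ± 0.072077 → (0.2299, 0.3741).
With 95% confidence, each one-unit increase in incubation time is associated with a change of between 0.2299 and 0.3741 log₁₀ CFU in bacterial colony count, holding the other predictors fixed.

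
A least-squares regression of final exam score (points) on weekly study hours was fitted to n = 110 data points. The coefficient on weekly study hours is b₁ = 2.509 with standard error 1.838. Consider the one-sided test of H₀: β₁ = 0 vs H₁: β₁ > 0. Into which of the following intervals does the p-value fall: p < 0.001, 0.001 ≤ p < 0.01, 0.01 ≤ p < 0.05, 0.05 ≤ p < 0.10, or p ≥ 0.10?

t = 2.509 / 1.838 = 1.365.
df = n − 2 = 110 − 2 = 108.
One-sided p = P(T_{108} > t) ≈ 0.0875.
So 0.05 ≤ p < 0.10.

0.05 ≤ p < 0.10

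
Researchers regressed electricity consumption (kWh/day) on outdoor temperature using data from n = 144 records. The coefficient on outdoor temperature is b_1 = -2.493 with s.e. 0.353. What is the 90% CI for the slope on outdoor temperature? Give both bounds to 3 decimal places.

(-3.077, -1.909)

df = n − 2 = 144 − 2 = 142.
t* = t_{0.05, 142} = 1.655655.
Margin = t* × SE = 1.655655 × 0.353 = 0.58445.
CI: -2.493 ± 0.58445 → (-3.077, -1.909).
With 90% confidence, each one-unit increase in outdoor temperature is associated with a change of between -3.077 and -1.909 kWh/day in electricity consumption.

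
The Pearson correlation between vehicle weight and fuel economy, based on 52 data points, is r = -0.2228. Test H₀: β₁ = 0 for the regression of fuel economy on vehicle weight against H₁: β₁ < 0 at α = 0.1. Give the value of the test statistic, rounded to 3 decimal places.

t = -1.616

t = r·√(n − 2)/√(1 − r²) = -0.2228·√50/√0.95036 = -1.616.
df = n − 2 = 50.
One-sided p ≈ 0.0562, which is < 0.1, so reject H₀.
There is evidence of a linear association between vehicle weight and fuel economy.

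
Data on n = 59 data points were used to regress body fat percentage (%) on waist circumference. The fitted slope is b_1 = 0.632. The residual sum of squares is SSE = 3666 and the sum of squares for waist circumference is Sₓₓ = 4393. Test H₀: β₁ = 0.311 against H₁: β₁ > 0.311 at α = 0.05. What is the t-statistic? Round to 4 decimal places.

t = 2.6529

MSE = SSE/(n − 2) = 3666/57 = 64.3158.
SE(b_1) = √(MSE/Sₓₓ) = √(64.3158/4393) = 0.120998.
t = (0.632 − 0.311) / 0.120998 = 2.6529.
df = n − 2 = 57.
One-sided p ≈ 0.0052, which is < 0.05, so reject H₀.
There is evidence that the true slope on waist circumference exceeds 0.311 % per unit.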